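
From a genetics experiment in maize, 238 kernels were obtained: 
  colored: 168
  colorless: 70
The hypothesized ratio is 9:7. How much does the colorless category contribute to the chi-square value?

11.184

Under the 9:7 hypothesis (Σ ratio = 16, N = 238):
  colored: 238 × 9/16 = 133.875
  colorless: 238 × 7/16 = 104.125
Contribution of colorless: (70 − 104.125)² / 104.125 = 11.1838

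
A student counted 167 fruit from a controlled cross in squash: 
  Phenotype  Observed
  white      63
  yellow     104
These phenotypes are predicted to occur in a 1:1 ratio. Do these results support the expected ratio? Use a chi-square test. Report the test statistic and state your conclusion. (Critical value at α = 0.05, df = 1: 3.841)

The 1:1 ratio has 2 parts, so with N = 167 the expected counts are:
  white: 167 × 1/2 = 83.5
  yellow: 167 × 1/2 = 83.5
χ² = Σ (O − E)² / E
  white: (63 − 83.5)² / 83.5 = 5.0329
  yellow: (104 − 83.5)² / 83.5 = 5.0329
χ² = 5.0329 + 5.0329 = 10.0658 ≈ 10.066
Degrees of freedom = 2 − 1 = 1; critical value at α = 0.05 is 3.841.
Since 10.066 > 3.841, we reject the null hypothesis — the data do not fit the 1:1 ratio.

10.066; not consistent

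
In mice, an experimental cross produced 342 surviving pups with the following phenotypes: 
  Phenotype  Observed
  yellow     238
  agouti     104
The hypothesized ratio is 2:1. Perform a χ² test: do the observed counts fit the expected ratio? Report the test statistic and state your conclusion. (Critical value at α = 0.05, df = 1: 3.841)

1.316; consistent

Under the 2:1 hypothesis (Σ ratio = 3, N = 342):
  yellow: 342 × 2/3 = 228
  agouti: 342 × 1/3 = 114
χ² = Σ (O − E)² / E
  yellow: (238 − 228)² / 228 = 0.4386
  agouti: (104 − 114)² / 114 = 0.8772
χ² = 0.4386 + 0.8772 = 1.3158 ≈ 1.316
Degrees of freedom = 2 − 1 = 1; critical value at α = 0.05 is 3.841.
Since 1.316 < 3.841, we fail to reject the null hypothesis — the data are consistent with the 2:1 ratio.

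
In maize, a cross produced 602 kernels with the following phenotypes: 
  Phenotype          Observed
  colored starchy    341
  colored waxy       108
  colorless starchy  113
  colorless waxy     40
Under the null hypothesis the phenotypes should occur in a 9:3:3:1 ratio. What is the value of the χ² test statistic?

The 9:3:3:1 ratio has 16 parts, so with N = 602 the expected counts are:
  colored starchy: 602 × 9/16 = 338.625
  colored waxy: 602 × 3/16 = 112.875
  colorless starchy: 602 × 3/16 = 112.875
  colorless waxy: 602 × 1/16 = 37.625
χ² = Σ (O − E)² / E
  colored starchy: (341 − 338.625)² / 338.625 = 0.0167
  colored waxy: (108 − 112.875)² / 112.875 = 0.2105
  colorless starchy: (113 − 112.875)² / 112.875 = 0.0001
  colorless waxy: (40 − 37.625)² / 37.625 = 0.1499
χ² = 0.0167 + 0.2105 + 0.0001 + 0.1499 = 0.3772 ≈ 0.377

0.377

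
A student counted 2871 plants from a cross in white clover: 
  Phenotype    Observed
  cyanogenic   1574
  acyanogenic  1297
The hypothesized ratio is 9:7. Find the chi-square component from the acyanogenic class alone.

1.334

Total ratio parts = 16. Expected numbers out of 2871:
  cyanogenic: 2871 × 9/16 = 1614.9375
  acyanogenic: 2871 × 7/16 = 1256.0625
Contribution of acyanogenic: (1297 − 1256.0625)² / 1256.0625 = 1.3342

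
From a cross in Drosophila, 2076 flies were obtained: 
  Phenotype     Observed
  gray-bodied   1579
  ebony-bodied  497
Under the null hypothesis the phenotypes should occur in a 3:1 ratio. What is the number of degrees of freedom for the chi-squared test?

1

A goodness-of-fit test with 2 phenotype classes has df = 2 − 1 = 1.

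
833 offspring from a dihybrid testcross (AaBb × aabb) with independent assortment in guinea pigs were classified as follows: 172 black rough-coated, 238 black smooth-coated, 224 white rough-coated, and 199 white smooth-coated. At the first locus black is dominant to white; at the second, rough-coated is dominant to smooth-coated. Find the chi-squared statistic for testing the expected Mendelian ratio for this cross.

A dihybrid testcross with independent assortment gives a 1:1:1:1 ratio.
Under the 1:1:1:1 hypothesis (Σ ratio = 4, N = 833):
  black rough-coated: 833 × 1/4 = 208.25
  black smooth-coated: 833 × 1/4 = 208.25
  white rough-coated: 833 × 1/4 = 208.25
  white smooth-coated: 833 × 1/4 = 208.25
χ² = Σ (O − E)² / E
  black rough-coated: (172 − 208.25)² / 208.25 = 6.3100
  black smooth-coated: (238 − 208.25)² / 208.25 = 4.2500
  white rough-coated: (224 − 208.25)² / 208.25 = 1.1912
  white smooth-coated: (199 − 208.25)² / 208.25 = 0.4109
χ² = 6.3100 + 4.2500 + 1.1912 + 0.4109 = 12.1621 ≈ 12.162

12.162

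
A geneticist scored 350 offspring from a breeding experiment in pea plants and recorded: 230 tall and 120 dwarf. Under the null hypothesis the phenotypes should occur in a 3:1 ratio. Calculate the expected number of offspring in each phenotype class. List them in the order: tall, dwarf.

Expected counts for N = 350 under a 3:1 ratio (total parts = 4):
  tall: 350 × 3/4 = 262.5
  dwarf: 350 × 1/4 = 87.5

262.5, 87.5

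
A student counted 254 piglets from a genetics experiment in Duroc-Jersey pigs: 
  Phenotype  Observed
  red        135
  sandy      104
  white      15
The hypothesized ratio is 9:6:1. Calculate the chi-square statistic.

Total ratio parts = 16. Expected numbers out of 254:
  red: 254 × 9/16 = 142.875
  sandy: 254 × 6/16 = 95.25
  white: 254 × 1/16 = 15.875
χ² = Σ (O − E)² / E
  red: (135 − 142.875)² / 142.875 = 0.4341
  sandy: (104 − 95.25)² / 95.25 = 0.8038
  white: (15 − 15.875)² / 15.875 = 0.0482
χ² = 0.4341 + 0.8038 + 0.0482 = 1.2861 ≈ 1.286

1.286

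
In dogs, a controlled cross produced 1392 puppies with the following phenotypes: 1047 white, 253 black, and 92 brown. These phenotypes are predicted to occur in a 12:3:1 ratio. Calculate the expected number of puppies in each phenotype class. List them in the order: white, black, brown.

1044, 261, 87

Under the 12:3:1 hypothesis (Σ ratio = 16, N = 1392):
  white: 1392 × 12/16 = 1044
  black: 1392 × 3/16 = 261
  brown: 1392 × 1/16 = 87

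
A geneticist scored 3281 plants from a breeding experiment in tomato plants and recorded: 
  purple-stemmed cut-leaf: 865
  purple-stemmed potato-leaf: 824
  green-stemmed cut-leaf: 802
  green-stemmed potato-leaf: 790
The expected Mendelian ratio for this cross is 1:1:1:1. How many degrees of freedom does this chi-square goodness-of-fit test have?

3

A goodness-of-fit test with 4 phenotype classes has df = 4 − 1 = 3.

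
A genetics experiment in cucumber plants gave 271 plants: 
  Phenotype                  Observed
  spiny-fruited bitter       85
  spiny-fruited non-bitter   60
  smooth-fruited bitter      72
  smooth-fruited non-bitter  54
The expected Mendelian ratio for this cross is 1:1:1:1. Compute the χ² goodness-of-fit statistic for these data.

Total ratio parts = 4. Expected numbers out of 271:
  spiny-fruited bitter: 271 × 1/4 = 67.75
  spiny-fruited non-bitter: 271 × 1/4 = 67.75
  smooth-fruited bitter: 271 × 1/4 = 67.75
  smooth-fruited non-bitter: 271 × 1/4 = 67.75
χ² = Σ (O − E)² / E
  spiny-fruited bitter: (85 − 67.75)² / 67.75 = 4.3921
  spiny-fruited non-bitter: (60 − 67.75)² / 67.75 = 0.8865
  smooth-fruited bitter: (72 − 67.75)² / 67.75 = 0.2666
  smooth-fruited non-bitter: (54 − 67.75)² / 67.75 = 2.7906
χ² = 4.3921 + 0.8865 + 0.2666 + 2.7906 = 8.3358 ≈ 8.336

8.336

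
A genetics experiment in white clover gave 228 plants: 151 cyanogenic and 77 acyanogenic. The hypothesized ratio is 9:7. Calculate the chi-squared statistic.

Expected counts for N = 228 under a 9:7 ratio (total parts = 16):
  cyanogenic: 228 × 9/16 = 128.25
  acyanogenic: 228 × 7/16 = 99.75
χ² = Σ (O − E)² / E
  cyanogenic: (151 − 128.25)² / 128.25 = 4.0356
  acyanogenic: (77 − 99.75)² / 99.75 = 5.1886
χ² = 4.0356 + 5.1886 = 9.2242 ≈ 9.224

9.224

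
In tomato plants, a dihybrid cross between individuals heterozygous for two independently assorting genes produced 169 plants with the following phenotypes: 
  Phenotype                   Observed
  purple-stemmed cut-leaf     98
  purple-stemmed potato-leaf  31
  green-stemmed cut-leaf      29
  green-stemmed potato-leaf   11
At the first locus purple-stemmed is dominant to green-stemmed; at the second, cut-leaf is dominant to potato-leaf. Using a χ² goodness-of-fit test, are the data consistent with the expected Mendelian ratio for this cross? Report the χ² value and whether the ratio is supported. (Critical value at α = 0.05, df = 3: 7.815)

0.352; consistent

A dihybrid F₂ with independent assortment and complete dominance at both loci gives a 9:3:3:1 phenotypic ratio.
Under the 9:3:3:1 hypothesis (Σ ratio = 16, N = 169):
  purple-stemmed cut-leaf: 169 × 9/16 = 95.0625
  purple-stemmed potato-leaf: 169 × 3/16 = 31.6875
  green-stemmed cut-leaf: 169 × 3/16 = 31.6875
  green-stemmed potato-leaf: 169 × 1/16 = 10.5625
χ² = Σ (O − E)² / E
  purple-stemmed cut-leaf: (98 − 95.0625)² / 95.0625 = 0.0908
  purple-stemmed potato-leaf: (31 − 31.6875)² / 31.6875 = 0.0149
  green-stemmed cut-leaf: (29 − 31.6875)² / 31.6875 = 0.2279
  green-stemmed potato-leaf: (11 − 10.5625)² / 10.5625 = 0.0181
χ² = 0.0908 + 0.0149 + 0.2279 + 0.0181 = 0.3517 ≈ 0.352
Degrees of freedom = 4 − 1 = 3; critical value at α = 0.05 is 7.815.
Since 0.352 < 7.815, we fail to reject the null hypothesis — the data are consistent with the 9:3:3:1 ratio.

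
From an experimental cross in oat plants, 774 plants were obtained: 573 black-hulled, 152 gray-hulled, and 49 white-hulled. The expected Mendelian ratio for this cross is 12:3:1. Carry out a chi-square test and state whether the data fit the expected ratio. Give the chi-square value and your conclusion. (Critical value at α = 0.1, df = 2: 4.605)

Under the 12:3:1 hypothesis (Σ ratio = 16, N = 774):
  black-hulled: 774 × 12/16 = 580.5
  gray-hulled: 774 × 3/16 = 145.125
  white-hulled: 774 × 1/16 = 48.375
χ² = Σ (O − E)² / E
  black-hulled: (573 − 580.5)² / 580.5 = 0.0969
  gray-hulled: (152 − 145.125)² / 145.125 = 0.3257
  white-hulled: (49 − 48.375)² / 48.375 = 0.0081
χ² = 0.0969 + 0.3257 + 0.0081 = 0.4307 ≈ 0.431
Degrees of freedom = 3 − 1 = 2; critical value at α = 0.1 is 4.605.
Since 0.431 < 4.605, we fail to reject the null hypothesis — the data are consistent with the 12:3:1 ratio.

0.431; consistent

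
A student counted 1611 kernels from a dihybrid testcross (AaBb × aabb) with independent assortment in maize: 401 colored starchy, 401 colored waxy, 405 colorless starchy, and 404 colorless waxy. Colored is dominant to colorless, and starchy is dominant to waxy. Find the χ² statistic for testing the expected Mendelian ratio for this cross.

0.032

A dihybrid testcross with independent assortment gives a 1:1:1:1 ratio.
Total ratio parts = 4. Expected numbers out of 1611:
  colored starchy: 1611 × 1/4 = 402.75
  colored waxy: 1611 × 1/4 = 402.75
  colorless starchy: 1611 × 1/4 = 402.75
  colorless waxy: 1611 × 1/4 = 402.75
χ² = Σ (O − E)² / E
  colored starchy: (401 − 402.75)² / 402.75 = 0.0076
  colored waxy: (401 − 402.75)² / 402.75 = 0.0076
  colorless starchy: (405 − 402.75)² / 402.75 = 0.0126
  colorless waxy: (404 − 402.75)² / 402.75 = 0.0039
χ² = 0.0076 + 0.0076 + 0.0126 + 0.0039 = 0.0317 ≈ 0.032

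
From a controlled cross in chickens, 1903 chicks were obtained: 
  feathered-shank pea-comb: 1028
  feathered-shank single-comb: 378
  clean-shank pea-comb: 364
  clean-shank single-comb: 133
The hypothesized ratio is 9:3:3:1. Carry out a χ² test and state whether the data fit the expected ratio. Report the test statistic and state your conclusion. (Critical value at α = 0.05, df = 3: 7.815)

Expected counts for N = 1903 under a 9:3:3:1 ratio (total parts = 16):
  feathered-shank pea-comb: 1903 × 9/16 = 1070.4375
  feathered-shank single-comb: 1903 × 3/16 = 356.8125
  clean-shank pea-comb: 1903 × 3/16 = 356.8125
  clean-shank single-comb: 1903 × 1/16 = 118.9375
χ² = Σ (O − E)² / E
  feathered-shank pea-comb: (1028 − 1070.4375)² / 1070.4375 = 1.6824
  feathered-shank single-comb: (378 − 356.8125)² / 356.8125 = 1.2581
  clean-shank pea-comb: (364 − 356.8125)² / 356.8125 = 0.1448
  clean-shank single-comb: (133 − 118.9375)² / 118.9375 = 1.6627
χ² = 1.6824 + 1.2581 + 0.1448 + 1.6627 = 4.748
Degrees of freedom = 4 − 1 = 3; critical value at α = 0.05 is 7.815.
Since 4.748 < 7.815, we fail to reject the null hypothesis — the data are consistent with the 9:3:3:1 ratio.

4.748; consistent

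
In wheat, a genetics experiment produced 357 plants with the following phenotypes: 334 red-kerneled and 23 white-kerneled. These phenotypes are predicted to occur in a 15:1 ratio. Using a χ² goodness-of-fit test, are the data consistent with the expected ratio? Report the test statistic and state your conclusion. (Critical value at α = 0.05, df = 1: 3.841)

Total ratio parts = 16. Expected numbers out of 357:
  red-kerneled: 357 × 15/16 = 334.6875
  white-kerneled: 357 × 1/16 = 22.3125
χ² = Σ (O − E)² / E
  red-kerneled: (334 − 334.6875)² / 334.6875 = 0.0014
  white-kerneled: (23 − 22.3125)² / 22.3125 = 0.0212
χ² = 0.0014 + 0.0212 = 0.0226 ≈ 0.023
Degrees of freedom = 2 − 1 = 1; critical value at α = 0.05 is 3.841.
Since 0.023 < 3.841, we fail to reject the null hypothesis — the data are consistent with the 15:1 ratio.

0.023; consistent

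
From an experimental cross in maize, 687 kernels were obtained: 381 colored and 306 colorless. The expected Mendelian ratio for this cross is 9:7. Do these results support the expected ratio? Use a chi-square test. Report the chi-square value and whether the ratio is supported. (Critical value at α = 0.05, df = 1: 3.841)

0.175; consistent

Expected counts for N = 687 under a 9:7 ratio (total parts = 16):
  colored: 687 × 9/16 = 386.4375
  colorless: 687 × 7/16 = 300.5625
χ² = Σ (O − E)² / E
  colored: (381 − 386.4375)² / 386.4375 = 0.0765
  colorless: (306 − 300.5625)² / 300.5625 = 0.0984
χ² = 0.0765 + 0.0984 = 0.1749 ≈ 0.175
Degrees of freedom = 2 − 1 = 1; critical value at α = 0.05 is 3.841.
Since 0.175 < 3.841, we fail to reject the null hypothesis — the data are consistent with the 9:7 ratio.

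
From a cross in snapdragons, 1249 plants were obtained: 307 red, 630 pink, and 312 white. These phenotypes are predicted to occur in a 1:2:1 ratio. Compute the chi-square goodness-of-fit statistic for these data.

0.137

Under the 1:2:1 hypothesis (Σ ratio = 4, N = 1249):
  red: 1249 × 1/4 = 312.25
  pink: 1249 × 2/4 = 624.5
  white: 1249 × 1/4 = 312.25
χ² = Σ (O − E)² / E
  red: (307 − 312.25)² / 312.25 = 0.0883
  pink: (630 − 624.5)² / 624.5 = 0.0484
  white: (312 − 312.25)² / 312.25 = 0.0002
χ² = 0.0883 + 0.0484 + 0.0002 = 0.1369 ≈ 0.137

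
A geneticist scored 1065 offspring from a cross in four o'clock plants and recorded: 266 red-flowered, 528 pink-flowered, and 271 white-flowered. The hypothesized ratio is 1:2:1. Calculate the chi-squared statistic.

0.123

Under the 1:2:1 hypothesis (Σ ratio = 4, N = 1065):
  red-flowered: 1065 × 1/4 = 266.25
  pink-flowered: 1065 × 2/4 = 532.5
  white-flowered: 1065 × 1/4 = 266.25
χ² = Σ (O − E)² / E
  red-flowered: (266 − 266.25)² / 266.25 = 0.0002
  pink-flowered: (528 − 532.5)² / 532.5 = 0.0380
  white-flowered: (271 − 266.25)² / 266.25 = 0.0847
χ² = 0.0002 + 0.0380 + 0.0847 = 0.1229 ≈ 0.123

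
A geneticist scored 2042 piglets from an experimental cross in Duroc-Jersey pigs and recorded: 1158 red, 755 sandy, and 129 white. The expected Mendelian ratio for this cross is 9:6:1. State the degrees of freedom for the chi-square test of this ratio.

A goodness-of-fit test with 3 phenotype classes has df = 3 − 1 = 2.

2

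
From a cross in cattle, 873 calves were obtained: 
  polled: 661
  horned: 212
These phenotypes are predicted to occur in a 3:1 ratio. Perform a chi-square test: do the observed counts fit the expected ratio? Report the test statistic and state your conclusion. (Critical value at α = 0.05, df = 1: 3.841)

Under the 3:1 hypothesis (Σ ratio = 4, N = 873):
  polled: 873 × 3/4 = 654.75
  horned: 873 × 1/4 = 218.25
χ² = Σ (O − E)² / E
  polled: (661 − 654.75)² / 654.75 = 0.0597
  horned: (212 − 218.25)² / 218.25 = 0.1790
χ² = 0.0597 + 0.1790 = 0.2387 ≈ 0.239
Degrees of freedom = 2 − 1 = 1; critical value at α = 0.05 is 3.841.
Since 0.239 < 3.841, we fail to reject the null hypothesis — the data are consistent with the 3:1 ratio.

0.239; consistent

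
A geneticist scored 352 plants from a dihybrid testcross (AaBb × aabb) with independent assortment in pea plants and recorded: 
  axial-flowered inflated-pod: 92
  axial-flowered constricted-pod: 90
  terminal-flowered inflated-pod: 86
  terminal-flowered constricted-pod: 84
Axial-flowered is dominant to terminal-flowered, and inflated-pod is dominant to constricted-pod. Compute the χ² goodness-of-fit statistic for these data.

0.455

A dihybrid testcross with independent assortment gives a 1:1:1:1 ratio.
Under the 1:1:1:1 hypothesis (Σ ratio = 4, N = 352):
  axial-flowered inflated-pod: 352 × 1/4 = 88
  axial-flowered constricted-pod: 352 × 1/4 = 88
  terminal-flowered inflated-pod: 352 × 1/4 = 88
  terminal-flowered constricted-pod: 352 × 1/4 = 88
χ² = Σ (O − E)² / E
  axial-flowered inflated-pod: (92 − 88)² / 88 = 0.1818
  axial-flowered constricted-pod: (90 − 88)² / 88 = 0.0455
  terminal-flowered inflated-pod: (86 − 88)² / 88 = 0.0455
  terminal-flowered constricted-pod: (84 − 88)² / 88 = 0.1818
χ² = 0.1818 + 0.0455 + 0.0455 + 0.1818 = 0.4546 ≈ 0.455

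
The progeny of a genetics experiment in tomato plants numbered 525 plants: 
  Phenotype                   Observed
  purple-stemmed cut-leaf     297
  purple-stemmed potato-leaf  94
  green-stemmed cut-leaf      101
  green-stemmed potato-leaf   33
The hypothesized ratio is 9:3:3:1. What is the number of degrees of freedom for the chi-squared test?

3

A goodness-of-fit test with 4 phenotype classes has df = 4 − 1 = 3.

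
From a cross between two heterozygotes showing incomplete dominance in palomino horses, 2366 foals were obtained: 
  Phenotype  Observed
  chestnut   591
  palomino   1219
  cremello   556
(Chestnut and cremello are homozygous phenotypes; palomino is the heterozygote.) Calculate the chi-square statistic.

With incomplete dominance, a heterozygote × heterozygote cross gives a 1:2:1 phenotypic ratio.
Total ratio parts = 4. Expected numbers out of 2366:
  chestnut: 2366 × 1/4 = 591.5
  palomino: 2366 × 2/4 = 1183
  cremello: 2366 × 1/4 = 591.5
χ² = Σ (O − E)² / E
  chestnut: (591 − 591.5)² / 591.5 = 0.0004
  palomino: (1219 − 1183)² / 1183 = 1.0955
  cremello: (556 − 591.5)² / 591.5 = 2.1306
χ² = 0.0004 + 1.0955 + 2.1306 = 3.2265 ≈ 3.227

3.227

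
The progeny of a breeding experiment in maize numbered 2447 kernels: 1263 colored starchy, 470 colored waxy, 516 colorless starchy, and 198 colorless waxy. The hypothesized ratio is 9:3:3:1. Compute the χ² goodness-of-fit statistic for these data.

Total ratio parts = 16. Expected numbers out of 2447:
  colored starchy: 2447 × 9/16 = 1376.4375
  colored waxy: 2447 × 3/16 = 458.8125
  colorless starchy: 2447 × 3/16 = 458.8125
  colorless waxy: 2447 × 1/16 = 152.9375
χ² = Σ (O − E)² / E
  colored starchy: (1263 − 1376.4375)² / 1376.4375 = 9.3488
  colored waxy: (470 − 458.8125)² / 458.8125 = 0.2728
  colorless starchy: (516 − 458.8125)² / 458.8125 = 7.1280
  colorless waxy: (198 − 152.9375)² / 152.9375 = 13.2775
χ² = 9.3488 + 0.2728 + 7.1280 + 13.2775 = 30.0271 ≈ 30.027

30.027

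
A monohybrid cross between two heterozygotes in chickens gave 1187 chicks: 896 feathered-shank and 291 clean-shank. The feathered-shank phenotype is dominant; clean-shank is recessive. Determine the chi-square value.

For a monohybrid cross between heterozygotes with complete dominance, the expected phenotypic ratio is 3:1.
The 3:1 ratio has 4 parts, so with N = 1187 the expected counts are:
  feathered-shank: 1187 × 3/4 = 890.25
  clean-shank: 1187 × 1/4 = 296.75
χ² = Σ (O − E)² / E
  feathered-shank: (896 − 890.25)² / 890.25 = 0.0371
  clean-shank: (291 − 296.75)² / 296.75 = 0.1114
χ² = 0.0371 + 0.1114 = 0.1485 ≈ 0.149

0.149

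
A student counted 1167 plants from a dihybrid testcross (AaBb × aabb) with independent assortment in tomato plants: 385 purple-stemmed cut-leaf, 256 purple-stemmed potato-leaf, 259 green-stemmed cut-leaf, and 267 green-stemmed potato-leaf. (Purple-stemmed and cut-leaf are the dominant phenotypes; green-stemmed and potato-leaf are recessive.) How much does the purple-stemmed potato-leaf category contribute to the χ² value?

4.381

A dihybrid testcross with independent assortment gives a 1:1:1:1 ratio.
The 1:1:1:1 ratio has 4 parts, so with N = 1167 the expected counts are:
  purple-stemmed cut-leaf: 1167 × 1/4 = 291.75
  purple-stemmed potato-leaf: 1167 × 1/4 = 291.75
  green-stemmed cut-leaf: 1167 × 1/4 = 291.75
  green-stemmed potato-leaf: 1167 × 1/4 = 291.75
Contribution of purple-stemmed potato-leaf: (256 − 291.75)² / 291.75 = 4.3807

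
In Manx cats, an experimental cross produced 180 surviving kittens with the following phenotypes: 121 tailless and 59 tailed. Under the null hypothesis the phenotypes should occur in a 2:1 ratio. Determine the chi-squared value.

Total ratio parts = 3. Expected numbers out of 180:
  tailless: 180 × 2/3 = 120
  tailed: 180 × 1/3 = 60
χ² = Σ (O − E)² / E
  tailless: (121 − 120)² / 120 = 0.0083
  tailed: (59 − 60)² / 60 = 0.0167
χ² = 0.0083 + 0.0167 = 0.025

0.025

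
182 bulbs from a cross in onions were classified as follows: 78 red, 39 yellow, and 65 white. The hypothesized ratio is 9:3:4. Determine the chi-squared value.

14.857

The 9:3:4 ratio has 16 parts, so with N = 182 the expected counts are:
  red: 182 × 9/16 = 102.375
  yellow: 182 × 3/16 = 34.125
  white: 182 × 4/16 = 45.5
χ² = Σ (O − E)² / E
  red: (78 − 102.375)² / 102.375 = 5.8036
  yellow: (39 − 34.125)² / 34.125 = 0.6964
  white: (65 − 45.5)² / 45.5 = 8.3571
χ² = 5.8036 + 0.6964 + 8.3571 = 14.8571 ≈ 14.857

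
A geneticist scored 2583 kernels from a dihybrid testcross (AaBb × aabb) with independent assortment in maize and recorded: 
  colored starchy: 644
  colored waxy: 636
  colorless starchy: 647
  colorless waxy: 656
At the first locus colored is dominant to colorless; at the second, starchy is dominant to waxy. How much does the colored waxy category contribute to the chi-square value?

A dihybrid testcross with independent assortment gives a 1:1:1:1 ratio.
Expected counts for N = 2583 under a 1:1:1:1 ratio (total parts = 4):
  colored starchy: 2583 × 1/4 = 645.75
  colored waxy: 2583 × 1/4 = 645.75
  colorless starchy: 2583 × 1/4 = 645.75
  colorless waxy: 2583 × 1/4 = 645.75
Contribution of colored waxy: (636 − 645.75)² / 645.75 = 0.1472

0.147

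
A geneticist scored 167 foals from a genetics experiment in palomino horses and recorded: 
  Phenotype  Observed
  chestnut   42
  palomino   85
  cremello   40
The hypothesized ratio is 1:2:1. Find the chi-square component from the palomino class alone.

0.027

Under the 1:2:1 hypothesis (Σ ratio = 4, N = 167):
  chestnut: 167 × 1/4 = 41.75
  palomino: 167 × 2/4 = 83.5
  cremello: 167 × 1/4 = 41.75
Contribution of palomino: (85 − 83.5)² / 83.5 = 0.0269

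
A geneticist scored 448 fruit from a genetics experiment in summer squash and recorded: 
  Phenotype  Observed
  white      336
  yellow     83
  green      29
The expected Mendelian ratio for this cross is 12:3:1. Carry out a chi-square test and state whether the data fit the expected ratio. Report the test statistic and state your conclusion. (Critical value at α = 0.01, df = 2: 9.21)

Expected counts for N = 448 under a 12:3:1 ratio (total parts = 16):
  white: 448 × 12/16 = 336
  yellow: 448 × 3/16 = 84
  green: 448 × 1/16 = 28
χ² = Σ (O − E)² / E
  white: (336 − 336)² / 336 = 0.0000
  yellow: (83 − 84)² / 84 = 0.0119
  green: (29 − 28)² / 28 = 0.0357
χ² = 0.0000 + 0.0119 + 0.0357 = 0.0476 ≈ 0.048
Degrees of freedom = 3 − 1 = 2; critical value at α = 0.01 is 9.21.
Since 0.048 < 9.21, we fail to reject the null hypothesis — the data are consistent with the 12:3:1 ratio.

0.048; consistent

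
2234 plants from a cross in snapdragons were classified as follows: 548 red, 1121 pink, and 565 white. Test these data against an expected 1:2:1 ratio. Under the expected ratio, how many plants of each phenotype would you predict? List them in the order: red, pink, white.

Total ratio parts = 4. Expected numbers out of 2234:
  red: 2234 × 1/4 = 558.5
  pink: 2234 × 2/4 = 1117
  white: 2234 × 1/4 = 558.5

558.5, 1117, 558.5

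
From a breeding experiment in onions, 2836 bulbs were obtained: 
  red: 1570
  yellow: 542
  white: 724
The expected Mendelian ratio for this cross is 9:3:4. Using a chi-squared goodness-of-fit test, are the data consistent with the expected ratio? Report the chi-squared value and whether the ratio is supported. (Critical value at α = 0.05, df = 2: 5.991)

0.915; consistent

Under the 9:3:4 hypothesis (Σ ratio = 16, N = 2836):
  red: 2836 × 9/16 = 1595.25
  yellow: 2836 × 3/16 = 531.75
  white: 2836 × 4/16 = 709
χ² = Σ (O − E)² / E
  red: (1570 − 1595.25)² / 1595.25 = 0.3997
  yellow: (542 − 531.75)² / 531.75 = 0.1976
  white: (724 − 709)² / 709 = 0.3173
χ² = 0.3997 + 0.1976 + 0.3173 = 0.9146 ≈ 0.915
Degrees of freedom = 3 − 1 = 2; critical value at α = 0.05 is 5.991.
Since 0.915 < 5.991, we fail to reject the null hypothesis — the data are consistent with the 9:3:4 ratio.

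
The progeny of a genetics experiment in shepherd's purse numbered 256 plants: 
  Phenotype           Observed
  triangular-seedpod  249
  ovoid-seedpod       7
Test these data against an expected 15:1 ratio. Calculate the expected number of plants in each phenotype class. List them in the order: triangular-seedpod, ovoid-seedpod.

Under the 15:1 hypothesis (Σ ratio = 16, N = 256):
  triangular-seedpod: 256 × 15/16 = 240
  ovoid-seedpod: 256 × 1/16 = 16

240, 16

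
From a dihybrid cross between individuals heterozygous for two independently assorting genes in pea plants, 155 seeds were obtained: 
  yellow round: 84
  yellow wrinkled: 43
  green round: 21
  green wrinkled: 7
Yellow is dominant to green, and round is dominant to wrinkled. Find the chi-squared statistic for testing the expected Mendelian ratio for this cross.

A dihybrid F₂ with independent assortment and complete dominance at both loci gives a 9:3:3:1 phenotypic ratio.
Under the 9:3:3:1 hypothesis (Σ ratio = 16, N = 155):
  yellow round: 155 × 9/16 = 87.1875
  yellow wrinkled: 155 × 3/16 = 29.0625
  green round: 155 × 3/16 = 29.0625
  green wrinkled: 155 × 1/16 = 9.6875
χ² = Σ (O − E)² / E
  yellow round: (84 − 87.1875)² / 87.1875 = 0.1165
  yellow wrinkled: (43 − 29.0625)² / 29.0625 = 6.6840
  green round: (21 − 29.0625)² / 29.0625 = 2.2367
  green wrinkled: (7 − 9.6875)² / 9.6875 = 0.7456
χ² = 0.1165 + 6.6840 + 2.2367 + 0.7456 = 9.7828 ≈ 9.783

9.783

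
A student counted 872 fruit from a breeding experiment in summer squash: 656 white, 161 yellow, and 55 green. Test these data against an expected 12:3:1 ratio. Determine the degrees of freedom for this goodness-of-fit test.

2

A goodness-of-fit test with 3 phenotype classes has df = 3 − 1 = 2.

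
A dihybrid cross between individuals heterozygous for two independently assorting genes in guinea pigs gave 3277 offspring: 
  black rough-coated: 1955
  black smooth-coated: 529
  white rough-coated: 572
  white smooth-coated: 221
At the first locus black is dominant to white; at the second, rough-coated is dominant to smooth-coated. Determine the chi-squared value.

A dihybrid F₂ with independent assortment and complete dominance at both loci gives a 9:3:3:1 phenotypic ratio.
Expected counts for N = 3277 under a 9:3:3:1 ratio (total parts = 16):
  black rough-coated: 3277 × 9/16 = 1843.3125
  black smooth-coated: 3277 × 3/16 = 614.4375
  white rough-coated: 3277 × 3/16 = 614.4375
  white smooth-coated: 3277 × 1/16 = 204.8125
χ² = Σ (O − E)² / E
  black rough-coated: (1955 − 1843.3125)² / 1843.3125 = 6.7672
  black smooth-coated: (529 − 614.4375)² / 614.4375 = 11.8801
  white rough-coated: (572 − 614.4375)² / 614.4375 = 2.9310
  white smooth-coated: (221 − 204.8125)² / 204.8125 = 1.2794
χ² = 6.7672 + 11.8801 + 2.9310 + 1.2794 = 22.8577 ≈ 22.858

22.858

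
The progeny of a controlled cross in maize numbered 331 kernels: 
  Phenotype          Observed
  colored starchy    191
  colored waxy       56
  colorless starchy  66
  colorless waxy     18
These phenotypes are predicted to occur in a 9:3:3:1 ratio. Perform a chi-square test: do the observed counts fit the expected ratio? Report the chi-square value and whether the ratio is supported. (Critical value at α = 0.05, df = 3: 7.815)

1.316; consistent

Expected counts for N = 331 under a 9:3:3:1 ratio (total parts = 16):
  colored starchy: 331 × 9/16 = 186.1875
  colored waxy: 331 × 3/16 = 62.0625
  colorless starchy: 331 × 3/16 = 62.0625
  colorless waxy: 331 × 1/16 = 20.6875
χ² = Σ (O − E)² / E
  colored starchy: (191 − 186.1875)² / 186.1875 = 0.1244
  colored waxy: (56 − 62.0625)² / 62.0625 = 0.5922
  colorless starchy: (66 − 62.0625)² / 62.0625 = 0.2498
  colorless waxy: (18 − 20.6875)² / 20.6875 = 0.3491
χ² = 0.1244 + 0.5922 + 0.2498 + 0.3491 = 1.3155 ≈ 1.316
Degrees of freedom = 4 − 1 = 3; critical value at α = 0.05 is 7.815.
Since 1.316 < 7.815, we fail to reject the null hypothesis — the data are consistent with the 9:3:3:1 ratio.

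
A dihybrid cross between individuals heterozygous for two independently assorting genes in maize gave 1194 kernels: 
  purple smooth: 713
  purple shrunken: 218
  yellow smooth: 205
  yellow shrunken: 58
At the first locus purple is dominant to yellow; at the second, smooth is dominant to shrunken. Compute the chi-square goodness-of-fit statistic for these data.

7.998

A dihybrid F₂ with independent assortment and complete dominance at both loci gives a 9:3:3:1 phenotypic ratio.
Under the 9:3:3:1 hypothesis (Σ ratio = 16, N = 1194):
  purple smooth: 1194 × 9/16 = 671.625
  purple shrunken: 1194 × 3/16 = 223.875
  yellow smooth: 1194 × 3/16 = 223.875
  yellow shrunken: 1194 × 1/16 = 74.625
χ² = Σ (O − E)² / E
  purple smooth: (713 − 671.625)² / 671.625 = 2.5489
  purple shrunken: (218 − 223.875)² / 223.875 = 0.1542
  yellow smooth: (205 − 223.875)² / 223.875 = 1.5914
  yellow shrunken: (58 − 74.625)² / 74.625 = 3.7037
χ² = 2.5489 + 0.1542 + 1.5914 + 3.7037 = 7.9982 ≈ 7.998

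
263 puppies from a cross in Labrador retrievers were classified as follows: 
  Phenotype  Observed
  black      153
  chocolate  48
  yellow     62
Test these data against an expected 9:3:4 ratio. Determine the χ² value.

0.422

The 9:3:4 ratio has 16 parts, so with N = 263 the expected counts are:
  black: 263 × 9/16 = 147.9375
  chocolate: 263 × 3/16 = 49.3125
  yellow: 263 × 4/16 = 65.75
χ² = Σ (O − E)² / E
  black: (153 − 147.9375)² / 147.9375 = 0.1732
  chocolate: (48 − 49.3125)² / 49.3125 = 0.0349
  yellow: (62 − 65.75)² / 65.75 = 0.2139
χ² = 0.1732 + 0.0349 + 0.2139 = 0.422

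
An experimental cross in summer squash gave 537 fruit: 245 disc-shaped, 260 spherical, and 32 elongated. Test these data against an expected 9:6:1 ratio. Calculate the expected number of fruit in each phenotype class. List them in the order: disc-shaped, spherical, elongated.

302.0625, 201.375, 33.5625

Under the 9:6:1 hypothesis (Σ ratio = 16, N = 537):
  disc-shaped: 537 × 9/16 = 302.0625
  spherical: 537 × 6/16 = 201.375
  elongated: 537 × 1/16 = 33.5625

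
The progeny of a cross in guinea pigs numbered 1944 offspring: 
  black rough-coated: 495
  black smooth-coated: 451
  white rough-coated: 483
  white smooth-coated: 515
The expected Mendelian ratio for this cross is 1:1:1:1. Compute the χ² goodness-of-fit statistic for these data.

4.436

Expected counts for N = 1944 under a 1:1:1:1 ratio (total parts = 4):
  black rough-coated: 1944 × 1/4 = 486
  black smooth-coated: 1944 × 1/4 = 486
  white rough-coated: 1944 × 1/4 = 486
  white smooth-coated: 1944 × 1/4 = 486
χ² = Σ (O − E)² / E
  black rough-coated: (495 − 486)² / 486 = 0.1667
  black smooth-coated: (451 − 486)² / 486 = 2.5206
  white rough-coated: (483 − 486)² / 486 = 0.0185
  white smooth-coated: (515 − 486)² / 486 = 1.7305
χ² = 0.1667 + 2.5206 + 0.0185 + 1.7305 = 4.4363 ≈ 4.436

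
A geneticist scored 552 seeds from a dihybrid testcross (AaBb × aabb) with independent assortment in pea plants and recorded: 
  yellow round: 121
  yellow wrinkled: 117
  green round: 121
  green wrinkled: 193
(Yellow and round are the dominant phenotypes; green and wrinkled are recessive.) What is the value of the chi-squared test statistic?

A dihybrid testcross with independent assortment gives a 1:1:1:1 ratio.
Expected counts for N = 552 under a 1:1:1:1 ratio (total parts = 4):
  yellow round: 552 × 1/4 = 138
  yellow wrinkled: 552 × 1/4 = 138
  green round: 552 × 1/4 = 138
  green wrinkled: 552 × 1/4 = 138
χ² = Σ (O − E)² / E
  yellow round: (121 − 138)² / 138 = 2.0942
  yellow wrinkled: (117 − 138)² / 138 = 3.1957
  green round: (121 − 138)² / 138 = 2.0942
  green wrinkled: (193 − 138)² / 138 = 21.9203
χ² = 2.0942 + 3.1957 + 2.0942 + 21.9203 = 29.3044 ≈ 29.304

29.304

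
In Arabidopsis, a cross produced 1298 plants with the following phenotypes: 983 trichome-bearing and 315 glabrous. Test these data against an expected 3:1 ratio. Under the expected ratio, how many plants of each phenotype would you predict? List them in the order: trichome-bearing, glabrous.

Expected counts for N = 1298 under a 3:1 ratio (total parts = 4):
  trichome-bearing: 1298 × 3/4 = 973.5
  glabrous: 1298 × 1/4 = 324.5

973.5, 324.5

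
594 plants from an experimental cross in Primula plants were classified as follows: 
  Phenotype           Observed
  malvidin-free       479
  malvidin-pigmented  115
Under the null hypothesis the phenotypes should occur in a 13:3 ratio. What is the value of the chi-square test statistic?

0.145

Under the 13:3 hypothesis (Σ ratio = 16, N = 594):
  malvidin-free: 594 × 13/16 = 482.625
  malvidin-pigmented: 594 × 3/16 = 111.375
χ² = Σ (O − E)² / E
  malvidin-free: (479 − 482.625)² / 482.625 = 0.0272
  malvidin-pigmented: (115 − 111.375)² / 111.375 = 0.1180
χ² = 0.0272 + 0.1180 = 0.1452 ≈ 0.145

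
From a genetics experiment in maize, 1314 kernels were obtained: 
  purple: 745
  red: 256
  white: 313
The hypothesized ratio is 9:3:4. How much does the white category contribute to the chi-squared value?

Under the 9:3:4 hypothesis (Σ ratio = 16, N = 1314):
  purple: 1314 × 9/16 = 739.125
  red: 1314 × 3/16 = 246.375
  white: 1314 × 4/16 = 328.5
Contribution of white: (313 − 328.5)² / 328.5 = 0.7314

0.731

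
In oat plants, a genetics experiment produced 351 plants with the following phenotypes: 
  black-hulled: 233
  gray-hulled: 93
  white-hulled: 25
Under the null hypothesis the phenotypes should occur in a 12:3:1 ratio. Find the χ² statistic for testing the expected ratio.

15.135

The 12:3:1 ratio has 16 parts, so with N = 351 the expected counts are:
  black-hulled: 351 × 12/16 = 263.25
  gray-hulled: 351 × 3/16 = 65.8125
  white-hulled: 351 × 1/16 = 21.9375
χ² = Σ (O − E)² / E
  black-hulled: (233 − 263.25)² / 263.25 = 3.4760
  gray-hulled: (93 − 65.8125)² / 65.8125 = 11.2313
  white-hulled: (25 − 21.9375)² / 21.9375 = 0.4275
χ² = 3.4760 + 11.2313 + 0.4275 = 15.1348 ≈ 15.135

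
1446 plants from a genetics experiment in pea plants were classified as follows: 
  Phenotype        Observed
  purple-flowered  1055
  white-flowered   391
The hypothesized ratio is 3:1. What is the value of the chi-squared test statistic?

Under the 3:1 hypothesis (Σ ratio = 4, N = 1446):
  purple-flowered: 1446 × 3/4 = 1084.5
  white-flowered: 1446 × 1/4 = 361.5
χ² = Σ (O − E)² / E
  purple-flowered: (1055 − 1084.5)² / 1084.5 = 0.8024
  white-flowered: (391 − 361.5)² / 361.5 = 2.4073
χ² = 0.8024 + 2.4073 = 3.2097 ≈ 3.210

3.210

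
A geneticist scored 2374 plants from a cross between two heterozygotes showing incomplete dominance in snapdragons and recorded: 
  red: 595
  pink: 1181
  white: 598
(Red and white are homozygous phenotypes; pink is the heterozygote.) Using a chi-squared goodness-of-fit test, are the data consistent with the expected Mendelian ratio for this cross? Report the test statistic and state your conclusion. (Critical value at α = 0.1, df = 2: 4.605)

With incomplete dominance, a heterozygote × heterozygote cross gives a 1:2:1 phenotypic ratio.
Under the 1:2:1 hypothesis (Σ ratio = 4, N = 2374):
  red: 2374 × 1/4 = 593.5
  pink: 2374 × 2/4 = 1187
  white: 2374 × 1/4 = 593.5
χ² = Σ (O − E)² / E
  red: (595 − 593.5)² / 593.5 = 0.0038
  pink: (1181 − 1187)² / 1187 = 0.0303
  white: (598 − 593.5)² / 593.5 = 0.0341
χ² = 0.0038 + 0.0303 + 0.0341 = 0.0682 ≈ 0.068
Degrees of freedom = 3 − 1 = 2; critical value at α = 0.1 is 4.605.
Since 0.068 < 4.605, we fail to reject the null hypothesis — the data are consistent with the 1:2:1 ratio.

0.068; consistent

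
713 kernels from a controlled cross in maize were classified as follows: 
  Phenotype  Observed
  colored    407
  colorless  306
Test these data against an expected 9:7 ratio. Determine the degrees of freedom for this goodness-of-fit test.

A goodness-of-fit test with 2 phenotype classes has df = 2 − 1 = 1.

1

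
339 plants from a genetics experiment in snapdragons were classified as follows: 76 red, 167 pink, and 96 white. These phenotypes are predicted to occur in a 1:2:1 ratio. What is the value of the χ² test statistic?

2.434

The 1:2:1 ratio has 4 parts, so with N = 339 the expected counts are:
  red: 339 × 1/4 = 84.75
  pink: 339 × 2/4 = 169.5
  white: 339 × 1/4 = 84.75
χ² = Σ (O − E)² / E
  red: (76 − 84.75)² / 84.75 = 0.9034
  pink: (167 − 169.5)² / 169.5 = 0.0369
  white: (96 − 84.75)² / 84.75 = 1.4934
χ² = 0.9034 + 0.0369 + 1.4934 = 2.4337 ≈ 2.434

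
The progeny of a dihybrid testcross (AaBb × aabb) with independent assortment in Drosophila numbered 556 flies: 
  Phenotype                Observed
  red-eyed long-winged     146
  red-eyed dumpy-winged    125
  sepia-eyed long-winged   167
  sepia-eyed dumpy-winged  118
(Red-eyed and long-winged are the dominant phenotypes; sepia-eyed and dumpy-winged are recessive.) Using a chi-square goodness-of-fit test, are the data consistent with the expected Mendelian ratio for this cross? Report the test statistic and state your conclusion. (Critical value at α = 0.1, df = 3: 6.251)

A dihybrid testcross with independent assortment gives a 1:1:1:1 ratio.
Total ratio parts = 4. Expected numbers out of 556:
  red-eyed long-winged: 556 × 1/4 = 139
  red-eyed dumpy-winged: 556 × 1/4 = 139
  sepia-eyed long-winged: 556 × 1/4 = 139
  sepia-eyed dumpy-winged: 556 × 1/4 = 139
χ² = Σ (O − E)² / E
  red-eyed long-winged: (146 − 139)² / 139 = 0.3525
  red-eyed dumpy-winged: (125 − 139)² / 139 = 1.4101
  sepia-eyed long-winged: (167 − 139)² / 139 = 5.6403
  sepia-eyed dumpy-winged: (118 − 139)² / 139 = 3.1727
χ² = 0.3525 + 1.4101 + 5.6403 + 3.1727 = 10.5756 ≈ 10.576
Degrees of freedom = 4 − 1 = 3; critical value at α = 0.1 is 6.251.
Since 10.576 > 6.251, we reject the null hypothesis — the data do not fit the 1:1:1:1 ratio.

10.576; not consistent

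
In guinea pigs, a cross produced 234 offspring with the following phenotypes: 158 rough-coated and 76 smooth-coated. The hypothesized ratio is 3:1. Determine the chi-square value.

6.980

The 3:1 ratio has 4 parts, so with N = 234 the expected counts are:
  rough-coated: 234 × 3/4 = 175.5
  smooth-coated: 234 × 1/4 = 58.5
χ² = Σ (O − E)² / E
  rough-coated: (158 − 175.5)² / 175.5 = 1.7450
  smooth-coated: (76 − 58.5)² / 58.5 = 5.2350
χ² = 1.7450 + 5.2350 = 6.980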